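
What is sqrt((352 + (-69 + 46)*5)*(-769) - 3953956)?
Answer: I*sqrt(4136209) ≈ 2033.8*I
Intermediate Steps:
sqrt((352 + (-69 + 46)*5)*(-769) - 3953956) = sqrt((352 - 23*5)*(-769) - 3953956) = sqrt((352 - 115)*(-769) - 3953956) = sqrt(237*(-769) - 3953956) = sqrt(-182253 - 3953956) = sqrt(-4136209) = I*sqrt(4136209)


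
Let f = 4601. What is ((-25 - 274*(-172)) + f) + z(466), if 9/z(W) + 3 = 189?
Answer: 3205651/62 ≈ 51704.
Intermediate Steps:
z(W) = 3/62 (z(W) = 9/(-3 + 189) = 9/186 = 9*(1/186) = 3/62)
((-25 - 274*(-172)) + f) + z(466) = ((-25 - 274*(-172)) + 4601) + 3/62 = ((-25 + 47128) + 4601) + 3/62 = (47103 + 4601) + 3/62 = 51704 + 3/62 = 3205651/62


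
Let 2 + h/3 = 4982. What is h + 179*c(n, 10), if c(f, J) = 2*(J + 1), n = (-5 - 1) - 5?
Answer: 18878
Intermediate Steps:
h = 14940 (h = -6 + 3*4982 = -6 + 14946 = 14940)
n = -11 (n = -6 - 5 = -11)
c(f, J) = 2 + 2*J (c(f, J) = 2*(1 + J) = 2 + 2*J)
h + 179*c(n, 10) = 14940 + 179*(2 + 2*10) = 14940 + 179*(2 + 20) = 14940 + 179*22 = 14940 + 3938 = 18878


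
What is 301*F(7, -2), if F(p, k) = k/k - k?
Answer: 903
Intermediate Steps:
F(p, k) = 1 - k
301*F(7, -2) = 301*(1 - 1*(-2)) = 301*(1 + 2) = 301*3 = 903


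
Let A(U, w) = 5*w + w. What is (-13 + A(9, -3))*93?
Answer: -2883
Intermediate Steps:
A(U, w) = 6*w
(-13 + A(9, -3))*93 = (-13 + 6*(-3))*93 = (-13 - 18)*93 = -31*93 = -2883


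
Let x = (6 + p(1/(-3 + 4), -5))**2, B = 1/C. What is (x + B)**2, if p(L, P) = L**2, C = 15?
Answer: 541696/225 ≈ 2407.5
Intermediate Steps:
B = 1/15 ≈ 0.066667
x = 49 (x = (6 + (1/(-3 + 4))**2)**2 = (6 + (1/1)**2)**2 = (6 + 1**2)**2 = (6 + 1)**2 = 7**2 = 49)
(x + B)**2 = (49 + 1/15)**2 = (736/15)**2 = 541696/225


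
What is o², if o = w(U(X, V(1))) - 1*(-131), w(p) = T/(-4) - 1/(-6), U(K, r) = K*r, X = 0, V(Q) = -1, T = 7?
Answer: 2411809/144 ≈ 16749.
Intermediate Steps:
w(p) = -19/12 (w(p) = 7/(-4) - 1/(-6) = 7*(-¼) - 1*(-⅙) = -7/4 + ⅙ = -19/12)
o = 1553/12 (o = -19/12 - 1*(-131) = -19/12 + 131 = 1553/12 ≈ 129.42)
o² = (1553/12)² = 2411809/144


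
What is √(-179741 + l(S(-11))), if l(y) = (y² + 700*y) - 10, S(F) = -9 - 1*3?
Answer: I*√188007 ≈ 433.6*I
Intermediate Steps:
S(F) = -12 (S(F) = -9 - 3 = -12)
l(y) = -10 + y² + 700*y
√(-179741 + l(S(-11))) = √(-179741 + (-10 + (-12)² + 700*(-12))) = √(-179741 + (-10 + 144 - 8400)) = √(-179741 - 8266) = √(-188007) = I*√188007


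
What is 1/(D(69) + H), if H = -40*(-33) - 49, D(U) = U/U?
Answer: 1/1272 ≈ 0.00078616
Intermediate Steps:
D(U) = 1
H = 1271 (H = 1320 - 49 = 1271)
1/(D(69) + H) = 1/(1 + 1271) = 1/1272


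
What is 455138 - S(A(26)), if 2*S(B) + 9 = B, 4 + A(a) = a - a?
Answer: 910289/2 ≈ 4.5514e+5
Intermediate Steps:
A(a) = -4 (A(a) = -4 + (a - a) = -4 + 0 = -4)
S(B) = -9/2 + B/2
455138 - S(A(26)) = 455138 - (-9/2 + (½)*(-4)) = 455138 - (-9/2 - 2) = 455138 - 1*(-13/2) = 455138 + 13/2 = 910289/2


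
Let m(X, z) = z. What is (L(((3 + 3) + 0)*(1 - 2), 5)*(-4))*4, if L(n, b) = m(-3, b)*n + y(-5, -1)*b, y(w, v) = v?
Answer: 560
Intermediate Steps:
L(n, b) = -b + b*n (L(n, b) = b*n - b = -b + b*n)
(L(((3 + 3) + 0)*(1 - 2), 5)*(-4))*4 = ((5*(-1 + ((3 + 3) + 0)*(1 - 2)))*(-4))*4 = ((5*(-1 + (6 + 0)*(-1)))*(-4))*4 = ((5*(-1 + 6*(-1)))*(-4))*4 = ((5*(-1 - 6))*(-4))*4 = ((5*(-7))*(-4))*4 = -35*(-4)*4 = 140*4 = 560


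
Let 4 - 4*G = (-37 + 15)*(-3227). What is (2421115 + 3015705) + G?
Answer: 10838145/2 ≈ 5.4191e+6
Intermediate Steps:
G = -35495/2 (G = 1 - (-37 + 15)*(-3227)/4 = 1 - (-11)*(-3227)/2 = 1 - 1/4*70994 = 1 - 35497/2 = -35495/2 ≈ -17748.)
(2421115 + 3015705) + G = (2421115 + 3015705) - 35495/2 = 5436820 - 35495/2 = 10838145/2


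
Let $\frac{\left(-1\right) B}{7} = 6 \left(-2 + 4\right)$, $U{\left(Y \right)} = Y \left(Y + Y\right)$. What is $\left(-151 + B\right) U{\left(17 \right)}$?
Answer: $-135830$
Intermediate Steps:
$U{\left(Y \right)} = 2 Y^{2}$ ($U{\left(Y \right)} = Y 2 Y = 2 Y^{2}$)
$B = -84$ ($B = - 7 \cdot 6 \left(-2 + 4\right) = - 7 \cdot 6 \cdot 2 = \left(-7\right) 12 = -84$)
$\left(-151 + B\right) U{\left(17 \right)} = \left(-151 - 84\right) 2 \cdot 17^{2} = - 235 \cdot 2 \cdot 289 = \left(-235\right) 578 = -135830$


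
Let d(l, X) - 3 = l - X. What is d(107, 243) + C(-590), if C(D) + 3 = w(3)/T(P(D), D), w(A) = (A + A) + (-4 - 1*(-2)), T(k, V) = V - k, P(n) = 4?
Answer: -40394/297 ≈ -136.01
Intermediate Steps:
w(A) = -2 + 2*A (w(A) = 2*A + (-4 + 2) = 2*A - 2 = -2 + 2*A)
d(l, X) = 3 + l - X (d(l, X) = 3 + (l - X) = 3 + l - X)
C(D) = -3 + 4/(-4 + D) (C(D) = -3 + (-2 + 2*3)/(D - 1*4) = -3 + (-2 + 6)/(D - 4) = -3 + 4/(-4 + D))
d(107, 243) + C(-590) = (3 + 107 - 1*243) + (16 - 3*(-590))/(-4 - 590) = (3 + 107 - 243) + (16 + 1770)/(-594) = -133 - 1/594*1786 = -133 - 893/297 = -40394/297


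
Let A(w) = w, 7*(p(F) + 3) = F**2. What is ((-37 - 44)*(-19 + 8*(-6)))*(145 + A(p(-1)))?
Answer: 5399865/7 ≈ 7.7141e+5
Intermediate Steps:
p(F) = -3 + F**2/7
((-37 - 44)*(-19 + 8*(-6)))*(145 + A(p(-1))) = ((-37 - 44)*(-19 + 8*(-6)))*(145 + (-3 + (1/7)*(-1)**2)) = (-81*(-19 - 48))*(145 + (-3 + (1/7)*1)) = (-81*(-67))*(145 + (-3 + 1/7)) = 5427*(145 - 20/7) = 5427*(995/7) = 5399865/7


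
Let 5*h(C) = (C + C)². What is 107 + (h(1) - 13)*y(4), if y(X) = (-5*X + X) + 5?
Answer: 1206/5 ≈ 241.20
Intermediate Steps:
h(C) = 4*C²/5 (h(C) = (C + C)²/5 = (2*C)²/5 = (4*C²)/5 = 4*C²/5)
y(X) = 5 - 4*X (y(X) = -4*X + 5 = 5 - 4*X)
107 + (h(1) - 13)*y(4) = 107 + ((⅘)*1² - 13)*(5 - 4*4) = 107 + ((⅘)*1 - 13)*(5 - 16) = 107 + (⅘ - 13)*(-11) = 107 - 61/5*(-11) = 107 + 671/5 = 1206/5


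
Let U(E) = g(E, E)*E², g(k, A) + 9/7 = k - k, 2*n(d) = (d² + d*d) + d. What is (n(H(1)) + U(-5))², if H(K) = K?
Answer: 184041/196 ≈ 938.98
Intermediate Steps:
n(d) = d² + d/2 (n(d) = ((d² + d*d) + d)/2 = ((d² + d²) + d)/2 = (2*d² + d)/2 = (d + 2*d²)/2 = d² + d/2)
g(k, A) = -9/7 (g(k, A) = -9/7 + (k - k) = -9/7 + 0 = -9/7)
U(E) = -9*E²/7
(n(H(1)) + U(-5))² = (1*(½ + 1) - 9/7*(-5)²)² = (1*(3/2) - 9/7*25)² = (3/2 - 225/7)² = (-429/14)² = 184041/196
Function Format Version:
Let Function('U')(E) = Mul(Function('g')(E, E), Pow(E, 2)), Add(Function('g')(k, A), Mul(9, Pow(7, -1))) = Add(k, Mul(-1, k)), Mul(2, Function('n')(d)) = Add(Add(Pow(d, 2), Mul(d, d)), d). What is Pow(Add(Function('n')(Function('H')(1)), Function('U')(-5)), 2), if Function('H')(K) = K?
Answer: Rational(184041, 196) ≈ 938.98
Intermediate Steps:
Function('n')(d) = Add(Pow(d, 2), Mul(Rational(1, 2), d)) (Function('n')(d) = Mul(Rational(1, 2), Add(Add(Pow(d, 2), Mul(d, d)), d)) = Mul(Rational(1, 2), Add(Add(Pow(d, 2), Pow(d, 2)), d)) = Mul(Rational(1, 2), Add(Mul(2, Pow(d, 2)), d)) = Mul(Rational(1, 2), Add(d, Mul(2, Pow(d, 2)))) = Add(Pow(d, 2), Mul(Rational(1, 2), d)))
Function('g')(k, A) = Rational(-9, 7) (Function('g')(k, A) = Add(Rational(-9, 7), Add(k, Mul(-1, k))) = Add(Rational(-9, 7), 0) = Rational(-9, 7))
Function('U')(E) = Mul(Rational(-9, 7), Pow(E, 2))
Pow(Add(Function('n')(Function('H')(1)), Function('U')(-5)), 2) = Pow(Add(Mul(1, Add(Rational(1, 2), 1)), Mul(Rational(-9, 7), Pow(-5, 2))), 2) = Pow(Add(Mul(1, Rational(3, 2)), Mul(Rational(-9, 7), 25)), 2) = Pow(Add(Rational(3, 2), Rational(-225, 7)), 2) = Pow(Rational(-429, 14), 2) = Rational(184041, 196)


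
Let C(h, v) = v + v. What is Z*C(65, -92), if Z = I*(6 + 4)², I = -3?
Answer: 55200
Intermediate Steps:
C(h, v) = 2*v
Z = -300 (Z = -3*(6 + 4)² = -3*10² = -3*100 = -300)
Z*C(65, -92) = -600*(-92) = -300*(-184) = 55200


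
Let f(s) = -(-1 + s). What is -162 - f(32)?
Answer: -131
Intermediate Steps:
f(s) = 1 - s
-162 - f(32) = -162 - (1 - 1*32) = -162 - (1 - 32) = -162 - 1*(-31) = -162 + 31 = -131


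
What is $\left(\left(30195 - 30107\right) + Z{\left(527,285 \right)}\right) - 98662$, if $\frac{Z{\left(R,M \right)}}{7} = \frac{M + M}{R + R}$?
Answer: $- \frac{51946503}{527} \approx -98570.0$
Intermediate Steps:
$Z{\left(R,M \right)} = \frac{7 M}{R}$ ($Z{\left(R,M \right)} = 7 \frac{M + M}{R + R} = 7 \frac{2 M}{2 R} = 7 \cdot 2 M \frac{1}{2 R} = 7 \frac{M}{R} = \frac{7 M}{R}$)
$\left(\left(30195 - 30107\right) + Z{\left(527,285 \right)}\right) - 98662 = \left(\left(30195 - 30107\right) + 7 \cdot 285 \cdot \frac{1}{527}\right) - 98662 = \left(88 + \frac{1995}{527}\right) - 98662 = \frac{48371}{527} - 98662 = - \frac{51946503}{527}$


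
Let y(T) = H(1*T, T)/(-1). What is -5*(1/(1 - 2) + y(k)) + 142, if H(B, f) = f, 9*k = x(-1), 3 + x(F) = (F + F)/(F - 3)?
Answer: 2621/18 ≈ 145.61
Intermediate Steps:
x(F) = -3 + 2*F/(-3 + F) (x(F) = -3 + (F + F)/(F - 3) = -3 + (2*F)/(-3 + F) = -3 + 2*F/(-3 + F))
k = -5/18 (k = ((9 - 1*(-1))/(-3 - 1))/9 = ((9 + 1)/(-4))/9 = (-¼*10)/9 = (⅑)*(-5/2) = -5/18 ≈ -0.27778)
y(T) = -T (y(T) = T/(-1) = T*(-1) = -T)
-5*(1/(1 - 2) + y(k)) + 142 = -5*(1/(1 - 2) - 1*(-5/18)) + 142 = -5*(1/(-1) + 5/18) + 142 = -5*(-1 + 5/18) + 142 = -5*(-13/18) + 142 = 65/18 + 142 = 2621/18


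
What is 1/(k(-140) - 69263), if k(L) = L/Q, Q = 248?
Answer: -62/4294341 ≈ -1.4438e-5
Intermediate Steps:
k(L) = L/248
1/(k(-140) - 69263) = 1/((1/248)*(-140) - 69263) = 1/(-35/62 - 69263) = 1/(-4294341/62) = -62/4294341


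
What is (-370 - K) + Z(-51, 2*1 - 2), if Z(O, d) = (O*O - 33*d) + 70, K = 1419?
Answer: 882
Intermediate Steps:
Z(O, d) = 70 + O² - 33*d (Z(O, d) = (O² - 33*d) + 70 = 70 + O² - 33*d)
(-370 - K) + Z(-51, 2*1 - 2) = (-370 - 1*1419) + (70 + (-51)² - 33*(2*1 - 2)) = (-370 - 1419) + (70 + 2601 - 33*(2 - 2)) = -1789 + (70 + 2601 - 33*0) = -1789 + (70 + 2601 + 0) = -1789 + 2671 = 882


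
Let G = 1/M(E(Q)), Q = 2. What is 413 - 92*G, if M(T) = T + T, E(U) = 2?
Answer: 390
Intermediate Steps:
M(T) = 2*T
G = ¼ (G = 1/(2*2) = 1/4 = ¼ ≈ 0.25000)
413 - 92*G = 413 - 92*¼ = 413 - 23 = 390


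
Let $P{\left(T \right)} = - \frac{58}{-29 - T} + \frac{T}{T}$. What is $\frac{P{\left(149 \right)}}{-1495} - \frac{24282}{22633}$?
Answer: $- \frac{248731708}{231648755} \approx -1.0737$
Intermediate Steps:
$P{\left(T \right)} = 1 - \frac{58}{-29 - T}$ ($P{\left(T \right)} = - \frac{58}{-29 - T} + 1 = 1 - \frac{58}{-29 - T}$)
$\frac{P{\left(149 \right)}}{-1495} - \frac{24282}{22633} = \frac{\frac{1}{29 + 149} \left(87 + 149\right)}{-1495} - \frac{24282}{22633} = \frac{1}{178} \cdot 236 \left(- \frac{1}{1495}\right) - \frac{24282}{22633} = \frac{118}{89} \left(- \frac{1}{1495}\right) - \frac{24282}{22633} = - \frac{118}{133055} - \frac{24282}{22633} = - \frac{248731708}{231648755}$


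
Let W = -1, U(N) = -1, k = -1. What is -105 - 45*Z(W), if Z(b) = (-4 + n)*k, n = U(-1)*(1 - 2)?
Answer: -240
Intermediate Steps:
n = 1 (n = -(1 - 2) = -1*(-1) = 1)
Z(b) = 3 (Z(b) = (-4 + 1)*(-1) = -3*(-1) = 3)
-105 - 45*Z(W) = -105 - 45*3 = -105 - 135 = -240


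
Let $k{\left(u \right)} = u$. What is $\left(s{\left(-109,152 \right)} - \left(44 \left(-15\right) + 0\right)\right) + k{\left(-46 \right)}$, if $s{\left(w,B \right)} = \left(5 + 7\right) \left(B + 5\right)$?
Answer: $2498$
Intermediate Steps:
$s{\left(w,B \right)} = 60 + 12 B$ ($s{\left(w,B \right)} = 12 \left(5 + B\right) = 60 + 12 B$)
$\left(s{\left(-109,152 \right)} - \left(44 \left(-15\right) + 0\right)\right) + k{\left(-46 \right)} = \left(\left(60 + 12 \cdot 152\right) - \left(44 \left(-15\right) + 0\right)\right) - 46 = \left(\left(60 + 1824\right) - \left(-660 + 0\right)\right) - 46 = \left(1884 - -660\right) - 46 = \left(1884 + 660\right) - 46 = 2544 - 46 = 2498$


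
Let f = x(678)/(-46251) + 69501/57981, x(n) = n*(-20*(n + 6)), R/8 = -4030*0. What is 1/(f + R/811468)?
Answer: 33107151/6678896111 ≈ 0.0049570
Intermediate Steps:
R = 0 (R = 8*(-4030*0) = 8*0 = 0)
x(n) = n*(-120 - 20*n) (x(n) = n*(-20*(6 + n)) = n*(-120 - 20*n))
f = 6678896111/33107151 (f = -20*678*(6 + 678)/(-46251) + 69501/57981 = -20*678*684*(-1/46251) + 69501*(1/57981) = -9275040*(-1/46251) + 23167/19327 = 343520/1713 + 23167/19327 = 6678896111/33107151 ≈ 201.74)
1/(f + R/811468) = 1/(6678896111/33107151 + 0/811468) = 1/(6678896111/33107151 + 0*(1/811468)) = 1/(6678896111/33107151 + 0) = 1/(6678896111/33107151) = 33107151/6678896111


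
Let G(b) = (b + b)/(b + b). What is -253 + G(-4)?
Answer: -252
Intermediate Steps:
G(b) = 1 (G(b) = (2*b)/((2*b)) = (2*b)*(1/(2*b)) = 1)
-253 + G(-4) = -253 + 1 = -252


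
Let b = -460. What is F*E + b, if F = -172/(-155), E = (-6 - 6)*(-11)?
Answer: -48596/155 ≈ -313.52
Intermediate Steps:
E = 132 (E = -12*(-11) = 132)
F = 172/155 (F = -172*(-1/155) = 172/155 ≈ 1.1097)
F*E + b = (172/155)*132 - 460 = 22704/155 - 460 = -48596/155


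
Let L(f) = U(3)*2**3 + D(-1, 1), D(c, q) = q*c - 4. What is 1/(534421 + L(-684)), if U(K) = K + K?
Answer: 1/534464 ≈ 1.8710e-6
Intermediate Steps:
D(c, q) = -4 + c*q (D(c, q) = c*q - 4 = -4 + c*q)
U(K) = 2*K
L(f) = 43 (L(f) = (2*3)*2**3 + (-4 - 1*1) = 6*8 + (-4 - 1) = 48 - 5 = 43)
1/(534421 + L(-684)) = 1/(534421 + 43) = 1/534464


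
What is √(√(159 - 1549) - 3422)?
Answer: √(-3422 + I*√1390) ≈ 0.3187 + 58.499*I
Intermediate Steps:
√(√(159 - 1549) - 3422) = √(√(-1390) - 3422) = √(I*√1390 - 3422) = √(-3422 + I*√1390)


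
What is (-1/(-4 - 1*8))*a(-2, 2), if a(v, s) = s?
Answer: ⅙ ≈ 0.16667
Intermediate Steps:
(-1/(-4 - 1*8))*a(-2, 2) = (-1/(-4 - 1*8))*2 = (-1/(-4 - 8))*2 = (-1/(-12))*2 = -1/12*(-1)*2 = (1/12)*2 = ⅙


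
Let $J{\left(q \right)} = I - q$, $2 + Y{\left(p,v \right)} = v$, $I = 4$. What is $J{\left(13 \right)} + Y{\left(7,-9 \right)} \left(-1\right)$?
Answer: $2$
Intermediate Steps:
$Y{\left(p,v \right)} = -2 + v$
$J{\left(q \right)} = 4 - q$
$J{\left(13 \right)} + Y{\left(7,-9 \right)} \left(-1\right) = \left(4 - 13\right) + \left(-2 - 9\right) \left(-1\right) = \left(4 - 13\right) - -11 = -9 + 11 = 2$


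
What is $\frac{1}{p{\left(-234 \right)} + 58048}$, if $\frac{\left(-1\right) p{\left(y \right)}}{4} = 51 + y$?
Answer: $\frac{1}{58780} \approx 1.7013 \cdot 10^{-5}$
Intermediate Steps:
$p{\left(y \right)} = -204 - 4 y$ ($p{\left(y \right)} = - 4 \left(51 + y\right) = -204 - 4 y$)
$\frac{1}{p{\left(-234 \right)} + 58048} = \frac{1}{\left(-204 - -936\right) + 58048} = \frac{1}{\left(-204 + 936\right) + 58048} = \frac{1}{732 + 58048} = \frac{1}{58780}$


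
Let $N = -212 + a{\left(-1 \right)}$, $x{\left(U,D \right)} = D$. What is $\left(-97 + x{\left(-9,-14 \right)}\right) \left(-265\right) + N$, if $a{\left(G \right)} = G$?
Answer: $29202$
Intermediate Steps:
$N = -213$ ($N = -212 - 1 = -213$)
$\left(-97 + x{\left(-9,-14 \right)}\right) \left(-265\right) + N = \left(-97 - 14\right) \left(-265\right) - 213 = \left(-111\right) \left(-265\right) - 213 = 29415 - 213 = 29202$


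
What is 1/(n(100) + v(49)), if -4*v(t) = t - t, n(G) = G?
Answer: 1/100 ≈ 0.010000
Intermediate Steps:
v(t) = 0 (v(t) = -(t - t)/4 = -1/4*0 = 0)
1/(n(100) + v(49)) = 1/(100 + 0) = 1/100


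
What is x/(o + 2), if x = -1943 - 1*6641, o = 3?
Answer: -8584/5 ≈ -1716.8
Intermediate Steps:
x = -8584 (x = -1943 - 6641 = -8584)
x/(o + 2) = -8584/(3 + 2) = -8584/5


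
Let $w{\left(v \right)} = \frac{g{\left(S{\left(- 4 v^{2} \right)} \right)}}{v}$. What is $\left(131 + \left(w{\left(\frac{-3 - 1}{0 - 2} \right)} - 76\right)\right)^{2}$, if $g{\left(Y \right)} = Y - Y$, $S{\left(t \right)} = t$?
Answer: $3025$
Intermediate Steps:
$g{\left(Y \right)} = 0$
$w{\left(v \right)} = 0$ ($w{\left(v \right)} = \frac{0}{v} = 0$)
$\left(131 + \left(w{\left(\frac{-3 - 1}{0 - 2} \right)} - 76\right)\right)^{2} = \left(131 + \left(0 - 76\right)\right)^{2} = \left(131 - 76\right)^{2} = 55^{2} = 3025$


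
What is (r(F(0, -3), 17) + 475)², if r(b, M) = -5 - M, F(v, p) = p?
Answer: 205209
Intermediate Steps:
(r(F(0, -3), 17) + 475)² = ((-5 - 1*17) + 475)² = ((-5 - 17) + 475)² = (-22 + 475)² = 453² = 205209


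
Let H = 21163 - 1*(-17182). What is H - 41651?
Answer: -3306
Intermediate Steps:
H = 38345 (H = 21163 + 17182 = 38345)
H - 41651 = 38345 - 41651 = -3306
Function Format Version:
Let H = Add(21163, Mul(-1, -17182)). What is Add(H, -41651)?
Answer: -3306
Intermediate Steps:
H = 38345 (H = Add(21163, 17182) = 38345)
Add(H, -41651) = Add(38345, -41651) = -3306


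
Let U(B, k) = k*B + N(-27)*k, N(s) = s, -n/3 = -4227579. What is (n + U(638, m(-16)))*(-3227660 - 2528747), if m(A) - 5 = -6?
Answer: -73003478881282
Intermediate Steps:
n = 12682737 (n = -3*(-4227579) = 12682737)
m(A) = -1 (m(A) = 5 - 6 = -1)
U(B, k) = -27*k + B*k (U(B, k) = k*B - 27*k = B*k - 27*k = -27*k + B*k)
(n + U(638, m(-16)))*(-3227660 - 2528747) = (12682737 - (-27 + 638))*(-3227660 - 2528747) = (12682737 - 1*611)*(-5756407) = (12682737 - 611)*(-5756407) = 12682126*(-5756407) = -73003478881282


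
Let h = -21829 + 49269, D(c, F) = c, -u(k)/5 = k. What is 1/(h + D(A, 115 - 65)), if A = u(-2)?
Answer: 1/27450 ≈ 3.6430e-5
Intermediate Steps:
u(k) = -5*k
A = 10 (A = -5*(-2) = 10)
h = 27440
1/(h + D(A, 115 - 65)) = 1/(27440 + 10) = 1/27450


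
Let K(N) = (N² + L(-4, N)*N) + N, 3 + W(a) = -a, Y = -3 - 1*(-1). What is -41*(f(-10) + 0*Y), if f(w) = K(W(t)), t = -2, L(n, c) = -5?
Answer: -205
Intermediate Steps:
Y = -2 (Y = -3 + 1 = -2)
W(a) = -3 - a
K(N) = N² - 4*N (K(N) = (N² - 5*N) + N = N² - 4*N)
f(w) = 5 (f(w) = (-3 - 1*(-2))*(-4 + (-3 - 1*(-2))) = (-3 + 2)*(-4 + (-3 + 2)) = -(-4 - 1) = -1*(-5) = 5)
-41*(f(-10) + 0*Y) = -41*(5 + 0*(-2)) = -41*(5 + 0) = -41*5 = -205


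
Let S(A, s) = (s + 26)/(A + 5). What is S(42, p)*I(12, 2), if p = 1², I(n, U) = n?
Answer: 324/47 ≈ 6.8936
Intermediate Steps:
p = 1
S(A, s) = (26 + s)/(5 + A)
S(42, p)*I(12, 2) = ((26 + 1)/(5 + 42))*12 = (27/47)*12 = 324/47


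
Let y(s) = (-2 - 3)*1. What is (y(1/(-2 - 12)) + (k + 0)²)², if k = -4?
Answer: 121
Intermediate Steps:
y(s) = -5 (y(s) = -5*1 = -5)
(y(1/(-2 - 12)) + (k + 0)²)² = (-5 + (-4 + 0)²)² = (-5 + (-4)²)² = (-5 + 16)² = 11² = 121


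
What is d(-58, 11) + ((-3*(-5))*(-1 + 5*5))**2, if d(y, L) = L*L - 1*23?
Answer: 129698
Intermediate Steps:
d(y, L) = -23 + L**2 (d(y, L) = L**2 - 23 = -23 + L**2)
d(-58, 11) + ((-3*(-5))*(-1 + 5*5))**2 = (-23 + 11**2) + ((-3*(-5))*(-1 + 5*5))**2 = (-23 + 121) + (15*(-1 + 25))**2 = 98 + (15*24)**2 = 98 + 360**2 = 98 + 129600 = 129698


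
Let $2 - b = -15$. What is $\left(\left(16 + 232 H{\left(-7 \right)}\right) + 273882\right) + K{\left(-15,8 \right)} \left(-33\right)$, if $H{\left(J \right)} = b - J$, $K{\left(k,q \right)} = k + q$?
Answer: $279697$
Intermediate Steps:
$b = 17$ ($b = 2 - -15 = 2 + 15 = 17$)
$H{\left(J \right)} = 17 - J$
$\left(\left(16 + 232 H{\left(-7 \right)}\right) + 273882\right) + K{\left(-15,8 \right)} \left(-33\right) = \left(\left(16 + 232 \left(17 - -7\right)\right) + 273882\right) + \left(-15 + 8\right) \left(-33\right) = \left(\left(16 + 232 \left(17 + 7\right)\right) + 273882\right) - -231 = \left(\left(16 + 232 \cdot 24\right) + 273882\right) + 231 = \left(\left(16 + 5568\right) + 273882\right) + 231 = \left(5584 + 273882\right) + 231 = 279466 + 231 = 279697$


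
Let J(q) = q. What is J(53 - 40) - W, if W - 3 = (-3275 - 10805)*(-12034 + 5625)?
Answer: -90238710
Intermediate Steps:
W = 90238723 (W = 3 + (-3275 - 10805)*(-12034 + 5625) = 3 - 14080*(-6409) = 3 + 90238720 = 90238723)
J(53 - 40) - W = (53 - 40) - 1*90238723 = 13 - 90238723 = -90238710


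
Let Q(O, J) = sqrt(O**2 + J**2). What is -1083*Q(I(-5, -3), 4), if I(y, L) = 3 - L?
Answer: -2166*sqrt(13) ≈ -7809.6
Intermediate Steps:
Q(O, J) = sqrt(J**2 + O**2)
-1083*Q(I(-5, -3), 4) = -1083*sqrt(4**2 + (3 - 1*(-3))**2) = -1083*sqrt(16 + (3 + 3)**2) = -1083*sqrt(16 + 6**2) = -1083*sqrt(16 + 36) = -2166*sqrt(13)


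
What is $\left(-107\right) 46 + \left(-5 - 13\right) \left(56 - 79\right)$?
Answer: $-4508$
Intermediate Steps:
$\left(-107\right) 46 + \left(-5 - 13\right) \left(56 - 79\right) = -4922 - -414 = -4922 + 414 = -4508$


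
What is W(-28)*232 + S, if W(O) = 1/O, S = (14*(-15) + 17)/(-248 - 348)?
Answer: -33217/4172 ≈ -7.9619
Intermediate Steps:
S = 193/596 (S = (-210 + 17)/(-596) = -193*(-1/596) = 193/596 ≈ 0.32383)
W(-28)*232 + S = 232/(-28) + 193/596 = -1/28*232 + 193/596 = -58/7 + 193/596 = -33217/4172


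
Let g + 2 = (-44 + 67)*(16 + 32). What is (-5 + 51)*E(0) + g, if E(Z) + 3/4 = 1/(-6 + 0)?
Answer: 6359/6 ≈ 1059.8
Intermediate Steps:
E(Z) = -11/12 (E(Z) = -¾ + 1/(-6 + 0) = -¾ + 1/(-6) = -¾ - ⅙ = -11/12)
g = 1102 (g = -2 + (-44 + 67)*(16 + 32) = -2 + 23*48 = -2 + 1104 = 1102)
(-5 + 51)*E(0) + g = (-5 + 51)*(-11/12) + 1102 = 46*(-11/12) + 1102 = -253/6 + 1102 = 6359/6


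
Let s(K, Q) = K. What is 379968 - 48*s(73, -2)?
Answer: 376464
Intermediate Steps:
379968 - 48*s(73, -2) = 379968 - 48*73 = 379968 - 3504 = 376464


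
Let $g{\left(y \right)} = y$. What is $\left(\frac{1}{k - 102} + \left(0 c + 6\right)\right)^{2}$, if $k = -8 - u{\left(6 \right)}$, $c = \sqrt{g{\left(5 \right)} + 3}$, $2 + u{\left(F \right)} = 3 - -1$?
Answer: $\frac{450241}{12544} \approx 35.893$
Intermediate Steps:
$u{\left(F \right)} = 2$ ($u{\left(F \right)} = -2 + \left(3 - -1\right) = -2 + \left(3 + 1\right) = -2 + 4 = 2$)
$c = 2 \sqrt{2}$ ($c = \sqrt{5 + 3} = \sqrt{8} = 2 \sqrt{2} \approx 2.8284$)
$k = -10$ ($k = -8 - 2 = -10$)
$\left(\frac{1}{k - 102} + \left(0 c + 6\right)\right)^{2} = \left(\frac{1}{-10 - 102} + \left(0 \cdot 2 \sqrt{2} + 6\right)\right)^{2} = \left(\frac{1}{-112} + \left(0 + 6\right)\right)^{2} = \left(- \frac{1}{112} + 6\right)^{2} = \left(\frac{671}{112}\right)^{2} = \frac{450241}{12544}$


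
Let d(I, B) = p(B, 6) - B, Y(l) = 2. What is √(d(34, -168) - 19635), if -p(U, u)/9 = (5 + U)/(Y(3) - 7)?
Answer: 3*I*√54890/5 ≈ 140.57*I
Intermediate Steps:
p(U, u) = 9 + 9*U/5 (p(U, u) = -9*(5 + U)/(2 - 7) = -9*(5 + U)/(-5) = -9*(5 + U)*(-1)/5 = -9*(-1 - U/5) = 9 + 9*U/5)
d(I, B) = 9 + 4*B/5 (d(I, B) = (9 + 9*B/5) - B = 9 + 4*B/5)
√(d(34, -168) - 19635) = √((9 + (⅘)*(-168)) - 19635) = √((9 - 672/5) - 19635) = √(-627/5 - 19635) = √(-98802/5) = 3*I*√54890/5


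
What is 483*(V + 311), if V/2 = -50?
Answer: 101913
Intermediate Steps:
V = -100 (V = 2*(-50) = -100)
483*(V + 311) = 483*(-100 + 311) = 483*211 = 101913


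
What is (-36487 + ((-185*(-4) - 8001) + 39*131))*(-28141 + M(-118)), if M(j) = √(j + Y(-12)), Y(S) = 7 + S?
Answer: 1087340099 - 38639*I*√123 ≈ 1.0873e+9 - 4.2853e+5*I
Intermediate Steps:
M(j) = √(-5 + j) (M(j) = √(j + (7 - 12)) = √(j - 5) = √(-5 + j))
(-36487 + ((-185*(-4) - 8001) + 39*131))*(-28141 + M(-118)) = (-36487 + ((-185*(-4) - 8001) + 39*131))*(-28141 + √(-5 - 118)) = (-36487 + ((740 - 8001) + 5109))*(-28141 + √(-123)) = (-36487 + (-7261 + 5109))*(-28141 + I*√123) = (-36487 - 2152)*(-28141 + I*√123) = -38639*(-28141 + I*√123) = 1087340099 - 38639*I*√123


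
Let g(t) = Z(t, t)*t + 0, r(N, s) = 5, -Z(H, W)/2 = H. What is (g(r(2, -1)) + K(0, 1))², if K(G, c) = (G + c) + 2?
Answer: 2209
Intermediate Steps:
Z(H, W) = -2*H
g(t) = -2*t² (g(t) = (-2*t)*t + 0 = -2*t² + 0 = -2*t²)
K(G, c) = 2 + G + c
(g(r(2, -1)) + K(0, 1))² = (-2*5² + (2 + 0 + 1))² = (-2*25 + 3)² = (-50 + 3)² = (-47)² = 2209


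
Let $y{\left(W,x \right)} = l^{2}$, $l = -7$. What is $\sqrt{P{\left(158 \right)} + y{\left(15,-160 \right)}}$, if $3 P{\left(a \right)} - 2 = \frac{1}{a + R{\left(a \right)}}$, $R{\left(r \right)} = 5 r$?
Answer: $\frac{\sqrt{11158987}}{474} \approx 7.0475$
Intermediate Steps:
$P{\left(a \right)} = \frac{2}{3} + \frac{1}{18 a}$ ($P{\left(a \right)} = \frac{2}{3} + \frac{1}{3 \left(a + 5 a\right)} = \frac{2}{3} + \frac{1}{3 \cdot 6 a} = \frac{2}{3} + \frac{\frac{1}{6} \frac{1}{a}}{3} = \frac{2}{3} + \frac{1}{18 a}$)
$y{\left(W,x \right)} = 49$ ($y{\left(W,x \right)} = \left(-7\right)^{2} = 49$)
$\sqrt{P{\left(158 \right)} + y{\left(15,-160 \right)}} = \sqrt{\frac{1 + 12 \cdot 158}{18 \cdot 158} + 49} = \sqrt{\frac{1}{18} \cdot \frac{1}{158} \left(1 + 1896\right) + 49} = \sqrt{\frac{1}{18} \cdot \frac{1}{158} \cdot 1897 + 49} = \sqrt{\frac{1897}{2844} + 49} = \sqrt{\frac{141253}{2844}} = \frac{\sqrt{11158987}}{474}$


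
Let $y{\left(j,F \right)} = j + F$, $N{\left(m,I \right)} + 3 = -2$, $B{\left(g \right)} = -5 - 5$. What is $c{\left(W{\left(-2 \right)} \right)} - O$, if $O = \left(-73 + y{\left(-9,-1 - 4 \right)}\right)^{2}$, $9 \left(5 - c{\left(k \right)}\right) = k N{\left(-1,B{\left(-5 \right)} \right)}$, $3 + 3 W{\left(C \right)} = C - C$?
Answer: $- \frac{68081}{9} \approx -7564.6$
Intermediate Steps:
$B{\left(g \right)} = -10$ ($B{\left(g \right)} = -5 - 5 = -10$)
$N{\left(m,I \right)} = -5$ ($N{\left(m,I \right)} = -3 - 2 = -5$)
$W{\left(C \right)} = -1$ ($W{\left(C \right)} = -1 + \frac{C - C}{3} = -1 + \frac{1}{3} \cdot 0 = -1 + 0 = -1$)
$y{\left(j,F \right)} = F + j$
$c{\left(k \right)} = 5 + \frac{5 k}{9}$ ($c{\left(k \right)} = 5 - \frac{k \left(-5\right)}{9} = 5 - \frac{\left(-5\right) k}{9} = 5 + \frac{5 k}{9}$)
$O = 7569$ ($O = \left(-73 - 14\right)^{2} = \left(-87\right)^{2} = 7569$)
$c{\left(W{\left(-2 \right)} \right)} - O = \left(5 + \frac{5}{9} \left(-1\right)\right) - 7569 = \left(5 - \frac{5}{9}\right) - 7569 = \frac{40}{9} - 7569 = - \frac{68081}{9}$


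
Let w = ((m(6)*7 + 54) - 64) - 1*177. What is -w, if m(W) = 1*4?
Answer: 159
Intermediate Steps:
m(W) = 4
w = -159 (w = ((4*7 + 54) - 64) - 1*177 = ((28 + 54) - 64) - 177 = (82 - 64) - 177 = 18 - 177 = -159)
-w = -1*(-159) = 159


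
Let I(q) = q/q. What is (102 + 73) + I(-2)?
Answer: 176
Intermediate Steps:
I(q) = 1
(102 + 73) + I(-2) = (102 + 73) + 1 = 175 + 1 = 176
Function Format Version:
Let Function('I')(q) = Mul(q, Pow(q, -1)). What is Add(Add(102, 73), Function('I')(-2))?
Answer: 176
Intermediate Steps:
Function('I')(q) = 1
Add(Add(102, 73), Function('I')(-2)) = Add(Add(102, 73), 1) = Add(175, 1) = 176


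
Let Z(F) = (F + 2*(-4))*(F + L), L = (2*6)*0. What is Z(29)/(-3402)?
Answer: -29/162 ≈ -0.17901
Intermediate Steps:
L = 0 (L = 12*0 = 0)
Z(F) = F*(-8 + F) (Z(F) = (F + 2*(-4))*(F + 0) = (F - 8)*F = (-8 + F)*F = F*(-8 + F))
Z(29)/(-3402) = (29*(-8 + 29))/(-3402) = (29*21)*(-1/3402) = 609*(-1/3402) = -29/162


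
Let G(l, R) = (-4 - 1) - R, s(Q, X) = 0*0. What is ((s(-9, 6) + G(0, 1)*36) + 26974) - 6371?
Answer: 20387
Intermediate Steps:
s(Q, X) = 0
G(l, R) = -5 - R
((s(-9, 6) + G(0, 1)*36) + 26974) - 6371 = ((0 + (-5 - 1*1)*36) + 26974) - 6371 = ((0 + (-5 - 1)*36) + 26974) - 6371 = ((0 - 6*36) + 26974) - 6371 = ((0 - 216) + 26974) - 6371 = (-216 + 26974) - 6371 = 26758 - 6371 = 20387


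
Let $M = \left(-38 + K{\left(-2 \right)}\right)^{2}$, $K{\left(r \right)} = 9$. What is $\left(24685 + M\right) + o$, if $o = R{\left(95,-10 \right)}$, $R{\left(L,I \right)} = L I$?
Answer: $24576$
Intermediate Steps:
$R{\left(L,I \right)} = I L$
$o = -950$ ($o = \left(-10\right) 95 = -950$)
$M = 841$ ($M = \left(-38 + 9\right)^{2} = \left(-29\right)^{2} = 841$)
$\left(24685 + M\right) + o = \left(24685 + 841\right) - 950 = 25526 - 950 = 24576$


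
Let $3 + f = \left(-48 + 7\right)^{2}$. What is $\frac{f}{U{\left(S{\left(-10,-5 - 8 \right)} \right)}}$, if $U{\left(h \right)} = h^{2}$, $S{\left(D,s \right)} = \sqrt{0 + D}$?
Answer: $- \frac{839}{5} \approx -167.8$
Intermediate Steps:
$S{\left(D,s \right)} = \sqrt{D}$
$f = 1678$ ($f = -3 + \left(-48 + 7\right)^{2} = -3 + \left(-41\right)^{2} = -3 + 1681 = 1678$)
$\frac{f}{U{\left(S{\left(-10,-5 - 8 \right)} \right)}} = \frac{1678}{\left(\sqrt{-10}\right)^{2}} = \frac{1678}{\left(i \sqrt{10}\right)^{2}} = \frac{1678}{-10} = 1678 \left(- \frac{1}{10}\right) = - \frac{839}{5}$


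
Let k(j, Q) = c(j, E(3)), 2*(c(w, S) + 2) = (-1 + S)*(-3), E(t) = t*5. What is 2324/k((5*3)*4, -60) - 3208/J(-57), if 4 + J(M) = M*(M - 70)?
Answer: -16887924/166405 ≈ -101.49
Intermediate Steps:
E(t) = 5*t
J(M) = -4 + M*(-70 + M) (J(M) = -4 + M*(M - 70) = -4 + M*(-70 + M))
c(w, S) = -½ - 3*S/2 (c(w, S) = -2 + ((-1 + S)*(-3))/2 = -2 + (3 - 3*S)/2 = -2 + (3/2 - 3*S/2) = -½ - 3*S/2)
k(j, Q) = -23 (k(j, Q) = -½ - 15*3/2 = -½ - 3/2*15 = -½ - 45/2 = -23)
2324/k((5*3)*4, -60) - 3208/J(-57) = 2324/(-23) - 3208/(-4 + (-57)² - 70*(-57)) = 2324*(-1/23) - 3208/(-4 + 3249 + 3990) = -2324/23 - 3208/7235 = -16887924/166405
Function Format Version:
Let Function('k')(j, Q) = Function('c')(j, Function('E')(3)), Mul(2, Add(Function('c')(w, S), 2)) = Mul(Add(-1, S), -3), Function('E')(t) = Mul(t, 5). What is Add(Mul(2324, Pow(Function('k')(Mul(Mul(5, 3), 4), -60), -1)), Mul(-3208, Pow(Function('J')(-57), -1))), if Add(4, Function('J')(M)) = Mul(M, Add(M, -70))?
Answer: Rational(-16887924, 166405) ≈ -101.49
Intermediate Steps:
Function('E')(t) = Mul(5, t)
Function('J')(M) = Add(-4, Mul(M, Add(-70, M))) (Function('J')(M) = Add(-4, Mul(M, Add(M, -70))) = Add(-4, Mul(M, Add(-70, M))))
Function('c')(w, S) = Add(Rational(-1, 2), Mul(Rational(-3, 2), S)) (Function('c')(w, S) = Add(-2, Mul(Rational(1, 2), Mul(Add(-1, S), -3))) = Add(-2, Mul(Rational(1, 2), Add(3, Mul(-3, S)))) = Add(-2, Add(Rational(3, 2), Mul(Rational(-3, 2), S))) = Add(Rational(-1, 2), Mul(Rational(-3, 2), S)))
Function('k')(j, Q) = -23 (Function('k')(j, Q) = Add(Rational(-1, 2), Mul(Rational(-3, 2), Mul(5, 3))) = Add(Rational(-1, 2), Mul(Rational(-3, 2), 15)) = Add(Rational(-1, 2), Rational(-45, 2)) = -23)
Add(Mul(2324, Pow(Function('k')(Mul(Mul(5, 3), 4), -60), -1)), Mul(-3208, Pow(Function('J')(-57), -1))) = Add(Mul(2324, Pow(-23, -1)), Mul(-3208, Pow(Add(-4, Pow(-57, 2), Mul(-70, -57)), -1))) = Add(Mul(2324, Rational(-1, 23)), Mul(-3208, Pow(Add(-4, 3249, 3990), -1))) = Add(Rational(-2324, 23), Mul(-3208, Pow(7235, -1))) = Add(Rational(-2324, 23), Mul(-3208, Rational(1, 7235))) = Add(Rational(-2324, 23), Rational(-3208, 7235)) = Rational(-16887924, 166405)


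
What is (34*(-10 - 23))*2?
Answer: -2244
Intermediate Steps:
(34*(-10 - 23))*2 = (34*(-33))*2 = -1122*2 = -2244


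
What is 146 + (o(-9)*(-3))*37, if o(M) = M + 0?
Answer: 1145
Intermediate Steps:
o(M) = M
146 + (o(-9)*(-3))*37 = 146 - 9*(-3)*37 = 146 + 27*37 = 146 + 999 = 1145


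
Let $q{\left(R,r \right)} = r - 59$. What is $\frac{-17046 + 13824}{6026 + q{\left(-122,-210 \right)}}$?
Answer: $- \frac{1074}{1919} \approx -0.55967$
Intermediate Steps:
$q{\left(R,r \right)} = -59 + r$ ($q{\left(R,r \right)} = r - 59 = -59 + r$)
$\frac{-17046 + 13824}{6026 + q{\left(-122,-210 \right)}} = \frac{-17046 + 13824}{6026 - 269} = - \frac{3222}{6026 - 269} = - \frac{3222}{5757} = \left(-3222\right) \frac{1}{5757} = - \frac{1074}{1919}$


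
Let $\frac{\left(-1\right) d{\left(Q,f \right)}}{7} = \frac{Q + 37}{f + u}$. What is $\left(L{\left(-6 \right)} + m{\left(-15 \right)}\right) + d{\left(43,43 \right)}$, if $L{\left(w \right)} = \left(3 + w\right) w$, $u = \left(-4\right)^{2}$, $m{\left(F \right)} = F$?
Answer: $- \frac{383}{59} \approx -6.4915$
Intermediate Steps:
$u = 16$
$d{\left(Q,f \right)} = - \frac{7 \left(37 + Q\right)}{16 + f}$ ($d{\left(Q,f \right)} = - 7 \frac{Q + 37}{f + 16} = - 7 \frac{37 + Q}{16 + f} = - \frac{7 \left(37 + Q\right)}{16 + f}$)
$L{\left(w \right)} = w \left(3 + w\right)$
$\left(L{\left(-6 \right)} + m{\left(-15 \right)}\right) + d{\left(43,43 \right)} = \left(- 6 \left(3 - 6\right) - 15\right) + \frac{7 \left(-37 - 43\right)}{16 + 43} = \left(\left(-6\right) \left(-3\right) - 15\right) + \frac{7 \left(-37 - 43\right)}{59} = \left(18 - 15\right) + 7 \cdot \frac{1}{59} \left(-80\right) = 3 - \frac{560}{59} = - \frac{383}{59}$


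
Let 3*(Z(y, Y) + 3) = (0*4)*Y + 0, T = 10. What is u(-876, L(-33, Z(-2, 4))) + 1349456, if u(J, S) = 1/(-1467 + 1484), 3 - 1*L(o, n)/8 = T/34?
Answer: 22940753/17 ≈ 1.3495e+6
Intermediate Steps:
Z(y, Y) = -3 (Z(y, Y) = -3 + ((0*4)*Y + 0)/3 = -3 + (0*Y + 0)/3 = -3 + (0 + 0)/3 = -3 + (⅓)*0 = -3 + 0 = -3)
L(o, n) = 368/17 (L(o, n) = 24 - 80/34 = 24 - 8*5/17 = 24 - 40/17 = 368/17)
u(J, S) = 1/17
u(-876, L(-33, Z(-2, 4))) + 1349456 = 1/17 + 1349456 = 22940753/17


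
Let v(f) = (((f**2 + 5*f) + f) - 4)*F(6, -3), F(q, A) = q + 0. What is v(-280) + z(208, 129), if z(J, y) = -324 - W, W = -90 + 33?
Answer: 460029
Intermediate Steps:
F(q, A) = q
W = -57
z(J, y) = -267 (z(J, y) = -324 - 1*(-57) = -324 + 57 = -267)
v(f) = -24 + 6*f**2 + 36*f (v(f) = (((f**2 + 5*f) + f) - 4)*6 = ((f**2 + 6*f) - 4)*6 = (-4 + f**2 + 6*f)*6 = -24 + 6*f**2 + 36*f)
v(-280) + z(208, 129) = (-24 + 6*(-280)**2 + 36*(-280)) - 267 = (-24 + 6*78400 - 10080) - 267 = (-24 + 470400 - 10080) - 267 = 460296 - 267 = 460029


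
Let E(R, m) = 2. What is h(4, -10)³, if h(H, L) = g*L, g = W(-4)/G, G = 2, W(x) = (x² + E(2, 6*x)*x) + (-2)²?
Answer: -216000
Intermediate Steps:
W(x) = 4 + x² + 2*x (W(x) = (x² + 2*x) + (-2)² = (x² + 2*x) + 4 = 4 + x² + 2*x)
g = 6 (g = (4 + (-4)² + 2*(-4))/2 = (4 + 16 - 8)*(½) = 12*(½) = 6)
h(H, L) = 6*L
h(4, -10)³ = (6*(-10))³ = (-60)³ = -216000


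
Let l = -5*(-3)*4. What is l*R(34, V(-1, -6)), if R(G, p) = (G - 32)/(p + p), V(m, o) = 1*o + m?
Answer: -60/7 ≈ -8.5714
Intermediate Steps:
V(m, o) = m + o (V(m, o) = o + m = m + o)
R(G, p) = (-32 + G)/(2*p) (R(G, p) = (-32 + G)/((2*p)) = (-32 + G)*(1/(2*p)) = (-32 + G)/(2*p))
l = 60 (l = 15*4 = 60)
l*R(34, V(-1, -6)) = 60*((-32 + 34)/(2*(-1 - 6))) = 60*((1/2)*2/(-7)) = 60*((1/2)*(-1/7)*2) = 60*(-1/7) = -60/7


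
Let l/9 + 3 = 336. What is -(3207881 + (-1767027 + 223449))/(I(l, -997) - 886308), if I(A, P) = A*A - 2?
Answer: -1664303/8095699 ≈ -0.20558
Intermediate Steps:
l = 2997 (l = -27 + 9*336 = -27 + 3024 = 2997)
I(A, P) = -2 + A² (I(A, P) = A² - 2 = -2 + A²)
-(3207881 + (-1767027 + 223449))/(I(l, -997) - 886308) = -(3207881 + (-1767027 + 223449))/((-2 + 2997²) - 886308) = -(3207881 - 1543578)/((-2 + 8982009) - 886308) = -1664303/(8982007 - 886308) = -1664303/8095699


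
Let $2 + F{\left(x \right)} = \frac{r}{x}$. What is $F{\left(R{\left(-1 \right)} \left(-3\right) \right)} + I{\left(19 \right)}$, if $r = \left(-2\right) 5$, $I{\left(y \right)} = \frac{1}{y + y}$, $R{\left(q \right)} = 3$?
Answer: $- \frac{295}{342} \approx -0.86257$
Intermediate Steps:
$I{\left(y \right)} = \frac{1}{2 y}$
$r = -10$
$F{\left(x \right)} = -2 - \frac{10}{x}$
$F{\left(R{\left(-1 \right)} \left(-3\right) \right)} + I{\left(19 \right)} = \left(-2 - \frac{10}{3 \left(-3\right)}\right) + \frac{1}{2 \cdot 19} = \left(-2 - \frac{10}{-9}\right) + \frac{1}{2} \cdot \frac{1}{19} = \left(-2 - - \frac{10}{9}\right) + \frac{1}{38} = \left(-2 + \frac{10}{9}\right) + \frac{1}{38} = - \frac{8}{9} + \frac{1}{38} = - \frac{295}{342}$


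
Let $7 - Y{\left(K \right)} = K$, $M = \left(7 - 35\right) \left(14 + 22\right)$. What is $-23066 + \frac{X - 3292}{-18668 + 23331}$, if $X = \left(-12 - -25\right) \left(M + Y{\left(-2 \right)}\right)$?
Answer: $- \frac{107573037}{4663} \approx -23070.0$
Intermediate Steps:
$M = -1008$ ($M = \left(-28\right) 36 = -1008$)
$Y{\left(K \right)} = 7 - K$
$X = -12987$ ($X = \left(-12 - -25\right) \left(-1008 + \left(7 - -2\right)\right) = \left(-12 + 25\right) \left(-1008 + \left(7 + 2\right)\right) = 13 \left(-1008 + 9\right) = 13 \left(-999\right) = -12987$)
$-23066 + \frac{X - 3292}{-18668 + 23331} = -23066 + \frac{-12987 - 3292}{-18668 + 23331} = -23066 - \frac{16279}{4663} = - \frac{107573037}{4663}$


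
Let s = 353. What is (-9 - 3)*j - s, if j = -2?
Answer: -329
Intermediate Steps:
(-9 - 3)*j - s = (-9 - 3)*(-2) - 1*353 = -12*(-2) - 353 = 24 - 353 = -329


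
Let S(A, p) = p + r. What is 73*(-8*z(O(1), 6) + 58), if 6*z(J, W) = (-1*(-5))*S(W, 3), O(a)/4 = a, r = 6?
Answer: -146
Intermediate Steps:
O(a) = 4*a
S(A, p) = 6 + p (S(A, p) = p + 6 = 6 + p)
z(J, W) = 15/2 (z(J, W) = ((-1*(-5))*(6 + 3))/6 = (5*9)/6 = (1/6)*45 = 15/2)
73*(-8*z(O(1), 6) + 58) = 73*(-8*15/2 + 58) = 73*(-60 + 58) = 73*(-2) = -146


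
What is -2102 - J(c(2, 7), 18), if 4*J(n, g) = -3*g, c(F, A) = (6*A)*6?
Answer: -4177/2 ≈ -2088.5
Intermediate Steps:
c(F, A) = 36*A
J(n, g) = -3*g/4 (J(n, g) = (-3*g)/4 = -3*g/4)
-2102 - J(c(2, 7), 18) = -2102 - (-3)*18/4 = -2102 - 1*(-27/2) = -2102 + 27/2 = -4177/2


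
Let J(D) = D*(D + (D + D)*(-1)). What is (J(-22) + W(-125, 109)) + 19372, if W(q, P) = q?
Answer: 18763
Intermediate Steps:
J(D) = -D**2 (J(D) = D*(D + (2*D)*(-1)) = D*(D - 2*D) = D*(-D) = -D**2)
(J(-22) + W(-125, 109)) + 19372 = (-1*(-22)**2 - 125) + 19372 = (-1*484 - 125) + 19372 = (-484 - 125) + 19372 = -609 + 19372 = 18763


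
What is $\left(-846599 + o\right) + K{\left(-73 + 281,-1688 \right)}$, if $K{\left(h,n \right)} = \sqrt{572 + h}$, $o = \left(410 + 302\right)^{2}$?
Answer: $-339655 + 2 \sqrt{195} \approx -3.3963 \cdot 10^{5}$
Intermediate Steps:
$o = 506944$ ($o = 712^{2} = 506944$)
$\left(-846599 + o\right) + K{\left(-73 + 281,-1688 \right)} = \left(-846599 + 506944\right) + \sqrt{572 + \left(-73 + 281\right)} = -339655 + \sqrt{572 + 208} = -339655 + \sqrt{780} = -339655 + 2 \sqrt{195}$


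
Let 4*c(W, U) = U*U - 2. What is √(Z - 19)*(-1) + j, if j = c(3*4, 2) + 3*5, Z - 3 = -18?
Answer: 31/2 - I*√34 ≈ 15.5 - 5.831*I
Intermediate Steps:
Z = -15 (Z = 3 - 18 = -15)
c(W, U) = -½ + U²/4 (c(W, U) = (U*U - 2)/4 = (U² - 2)/4 = (-2 + U²)/4 = -½ + U²/4)
j = 31/2 (j = (-½ + (¼)*2²) + 3*5 = (-½ + (¼)*4) + 15 = (-½ + 1) + 15 = ½ + 15 = 31/2 ≈ 15.500)
√(Z - 19)*(-1) + j = √(-15 - 19)*(-1) + 31/2 = √(-34)*(-1) + 31/2 = (I*√34)*(-1) + 31/2 = -I*√34 + 31/2 = 31/2 - I*√34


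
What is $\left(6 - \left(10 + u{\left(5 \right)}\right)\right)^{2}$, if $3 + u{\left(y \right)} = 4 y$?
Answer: $441$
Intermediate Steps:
$u{\left(y \right)} = -3 + 4 y$
$\left(6 - \left(10 + u{\left(5 \right)}\right)\right)^{2} = \left(6 - \left(7 + 20\right)\right)^{2} = \left(6 - 27\right)^{2} = \left(-21\right)^{2} = 441$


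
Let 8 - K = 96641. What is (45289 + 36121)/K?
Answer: -81410/96633 ≈ -0.84247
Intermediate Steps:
K = -96633 (K = 8 - 1*96641 = 8 - 96641 = -96633)
(45289 + 36121)/K = (45289 + 36121)/(-96633) = 81410*(-1/96633) = -81410/96633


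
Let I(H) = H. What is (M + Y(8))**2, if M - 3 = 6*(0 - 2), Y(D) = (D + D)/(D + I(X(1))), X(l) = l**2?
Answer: 4225/81 ≈ 52.161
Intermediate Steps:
Y(D) = 2*D/(1 + D) (Y(D) = (D + D)/(D + 1**2) = (2*D)/(D + 1) = (2*D)/(1 + D) = 2*D/(1 + D))
M = -9 (M = 3 + 6*(0 - 2) = 3 + 6*(-2) = 3 - 12 = -9)
(M + Y(8))**2 = (-9 + 2*8/(1 + 8))**2 = (-9 + 2*8/9)**2 = (-9 + 2*8*(1/9))**2 = (-9 + 16/9)**2 = (-65/9)**2 = 4225/81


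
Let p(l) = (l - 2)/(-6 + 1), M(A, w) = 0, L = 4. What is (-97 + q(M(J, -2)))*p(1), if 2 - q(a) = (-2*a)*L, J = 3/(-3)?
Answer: -19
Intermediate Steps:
J = -1 (J = 3*(-⅓) = -1)
q(a) = 2 + 8*a (q(a) = 2 - (-2*a)*4 = 2 - (-8)*a = 2 + 8*a)
p(l) = ⅖ - l/5 (p(l) = (-2 + l)/(-5) = (-2 + l)*(-⅕) = ⅖ - l/5)
(-97 + q(M(J, -2)))*p(1) = (-97 + (2 + 8*0))*(⅖ - ⅕*1) = (-97 + (2 + 0))*(⅖ - ⅕) = (-97 + 2)*(⅕) = -95*⅕ = -19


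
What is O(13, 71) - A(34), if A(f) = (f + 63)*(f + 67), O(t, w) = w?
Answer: -9726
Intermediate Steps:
A(f) = (63 + f)*(67 + f)
O(13, 71) - A(34) = 71 - (4221 + 34**2 + 130*34) = 71 - (4221 + 1156 + 4420) = 71 - 1*9797 = 71 - 9797 = -9726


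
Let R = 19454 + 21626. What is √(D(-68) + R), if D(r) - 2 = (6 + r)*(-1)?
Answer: 2*√10286 ≈ 202.84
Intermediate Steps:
D(r) = -4 - r (D(r) = 2 + (6 + r)*(-1) = 2 + (-6 - r) = -4 - r)
R = 41080
√(D(-68) + R) = √((-4 - 1*(-68)) + 41080) = √((-4 + 68) + 41080) = √(64 + 41080) = √41144 = 2*√10286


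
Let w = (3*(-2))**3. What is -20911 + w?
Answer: -21127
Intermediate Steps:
w = -216 (w = (-6)**3 = -216)
-20911 + w = -20911 - 216 = -21127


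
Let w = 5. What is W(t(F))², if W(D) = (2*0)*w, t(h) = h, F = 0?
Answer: 0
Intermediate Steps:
W(D) = 0 (W(D) = (2*0)*5 = 0*5 = 0)
W(t(F))² = 0² = 0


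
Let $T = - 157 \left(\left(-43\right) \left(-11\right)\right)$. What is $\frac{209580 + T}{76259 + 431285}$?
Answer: $\frac{135319}{507544} \approx 0.26662$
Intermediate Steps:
$T = -74261$ ($T = \left(-157\right) 473 = -74261$)
$\frac{209580 + T}{76259 + 431285} = \frac{209580 - 74261}{76259 + 431285} = \frac{135319}{507544}$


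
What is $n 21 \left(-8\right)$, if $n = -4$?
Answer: $672$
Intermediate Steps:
$n 21 \left(-8\right) = \left(-4\right) 21 \left(-8\right) = \left(-84\right) \left(-8\right) = 672$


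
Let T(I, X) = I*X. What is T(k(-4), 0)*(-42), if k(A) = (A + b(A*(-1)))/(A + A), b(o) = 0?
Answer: 0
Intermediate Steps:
k(A) = ½ (k(A) = (A + 0)/(A + A) = A/((2*A)) = A*(1/(2*A)) = ½)
T(k(-4), 0)*(-42) = ((½)*0)*(-42) = 0*(-42) = 0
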